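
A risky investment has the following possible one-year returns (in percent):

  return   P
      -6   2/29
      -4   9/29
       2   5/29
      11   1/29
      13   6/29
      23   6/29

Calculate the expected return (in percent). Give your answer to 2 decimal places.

E[X] = (2/29)·(-6) + (9/29)·(-4) + (5/29)·2 + (1/29)·11 + (6/29)·13 + (6/29)·23
     = 189/29 ≈ 6.52

6.52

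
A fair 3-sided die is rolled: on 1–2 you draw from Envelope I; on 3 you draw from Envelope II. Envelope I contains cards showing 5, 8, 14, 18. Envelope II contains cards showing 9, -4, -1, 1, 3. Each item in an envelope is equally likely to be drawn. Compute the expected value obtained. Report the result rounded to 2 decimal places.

8.03

E[X | Envelope I] = (5 + 8 + 14 + 18)/4 = 45/4
E[X | Envelope II] = (9 − 4 − 1 + 1 + 3)/5 = 8/5
E[X] = (2/3)·45/4 + (1/3)·8/5 = 241/30 ≈ 8.03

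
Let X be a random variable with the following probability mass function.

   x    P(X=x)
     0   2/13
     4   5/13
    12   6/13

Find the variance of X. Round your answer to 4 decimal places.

22.5325

E[X] = (2/13)·0 + (5/13)·4 + (6/13)·12 = 92/13
E[X²] = (2/13)·0 + (5/13)·16 + (6/13)·144 = 944/13
Var(X) = 944/13 − (92/13)² = 3808/169 ≈ 22.5325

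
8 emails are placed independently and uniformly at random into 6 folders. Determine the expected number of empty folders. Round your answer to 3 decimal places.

1.395

Let Xⱼ=1 if folder j is empty. P(Xⱼ=1) = ((6-1)/6)^8 = 390625/1679616.
By linearity, E[#empty] = 6·390625/1679616 = 390625/279936.
≈ 1.395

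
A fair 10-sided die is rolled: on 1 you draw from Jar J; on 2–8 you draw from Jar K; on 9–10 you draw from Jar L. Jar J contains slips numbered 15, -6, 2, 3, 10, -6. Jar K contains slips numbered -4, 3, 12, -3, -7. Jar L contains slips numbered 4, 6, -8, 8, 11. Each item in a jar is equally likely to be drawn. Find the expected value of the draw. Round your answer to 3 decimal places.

1.280

E[X | Jar J] = (15 − 6 + 2 + 3 + 10 − 6)/6 = 3
E[X | Jar K] = (-4 + 3 + 12 − 3 − 7)/5 = 1/5
E[X | Jar L] = (4 + 6 − 8 + 8 + 11)/5 = 21/5
E[X] = (1/10)·3 + (7/10)·1/5 + (1/5)·21/5 = 32/25 ≈ 1.280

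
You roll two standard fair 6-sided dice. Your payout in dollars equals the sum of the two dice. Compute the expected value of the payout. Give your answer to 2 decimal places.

$7.00

Distribution of the sum of the two dice: 2 w.p. 1/36, 3 w.p. 1/18, 4 w.p. 1/12, 5 w.p. 1/9, 6 w.p. 5/36, 7 w.p. 1/6, …
E[payout] = (1/36)·2 + (1/18)·3 + (1/12)·4 + (1/9)·5 + (5/36)·6 + (1/6)·7 + (5/36)·8 + (1/9)·9 + (1/12)·10 + (1/18)·11 + (1/36)·12 = 7
≈ $7.00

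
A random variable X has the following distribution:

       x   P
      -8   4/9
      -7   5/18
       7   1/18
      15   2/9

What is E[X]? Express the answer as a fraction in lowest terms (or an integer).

-16/9

E[X] = (4/9)·(-8) + (5/18)·(-7) + (1/18)·7 + (2/9)·15
     = -16/9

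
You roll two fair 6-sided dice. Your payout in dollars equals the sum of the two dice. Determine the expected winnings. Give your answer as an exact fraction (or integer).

$7

Distribution of the sum of the two dice: 2 w.p. 1/36, 3 w.p. 1/18, 4 w.p. 1/12, 5 w.p. 1/9, 6 w.p. 5/36, 7 w.p. 1/6, …
E[payout] = (1/36)·2 + (1/18)·3 + (1/12)·4 + (1/9)·5 + (5/36)·6 + (1/6)·7 + (5/36)·8 + (1/9)·9 + (1/12)·10 + (1/18)·11 + (1/36)·12 = 7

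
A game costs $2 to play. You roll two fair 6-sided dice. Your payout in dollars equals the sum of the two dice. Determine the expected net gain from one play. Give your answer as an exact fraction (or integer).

Distribution of the sum of the two dice: 2 w.p. 1/36, 3 w.p. 1/18, 4 w.p. 1/12, 5 w.p. 1/9, 6 w.p. 5/36, 7 w.p. 1/6, …
E[payout] = (1/36)·2 + (1/18)·3 + (1/12)·4 + (1/9)·5 + (5/36)·6 + (1/6)·7 + (5/36)·8 + (1/9)·9 + (1/12)·10 + (1/18)·11 + (1/36)·12 = 7
Expected profit = 7 − 2 = 5

$5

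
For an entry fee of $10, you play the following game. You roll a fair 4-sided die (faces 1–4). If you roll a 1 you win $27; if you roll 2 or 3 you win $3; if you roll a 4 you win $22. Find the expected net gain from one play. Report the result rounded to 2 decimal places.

E[payout] = (1/2)·3 + (1/4)·22 + (1/4)·27 = 55/4
Expected profit = 55/4 − 10 = 15/4 ≈ $3.75

$3.75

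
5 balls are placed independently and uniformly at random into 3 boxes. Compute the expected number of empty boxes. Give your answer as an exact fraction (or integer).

Let Xⱼ=1 if box j is empty. P(Xⱼ=1) = ((3-1)/3)^5 = 32/243.
By linearity, E[#empty] = 3·32/243 = 32/81.

32/81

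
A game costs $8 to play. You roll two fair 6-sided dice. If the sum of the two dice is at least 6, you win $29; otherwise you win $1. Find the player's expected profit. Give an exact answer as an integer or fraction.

119/9 dollars

E[payout] = (5/18)·1 + (13/18)·29 = 191/9
Expected profit = 191/9 − 8 = 119/9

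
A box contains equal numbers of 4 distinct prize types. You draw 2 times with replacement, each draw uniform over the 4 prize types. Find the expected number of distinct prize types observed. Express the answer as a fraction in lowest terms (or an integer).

7/4

Let Xⱼ=1 if type j appears at least once. P(Xⱼ=1) = 1 − ((4−1)/4)^2 = 7/16.
E[#distinct] = 4·7/16 = 7/4.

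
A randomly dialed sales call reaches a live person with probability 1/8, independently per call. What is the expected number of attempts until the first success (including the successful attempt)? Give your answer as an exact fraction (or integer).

8

For a geometric distribution, E[trials] = 1/p = 1/(1/8) = 8.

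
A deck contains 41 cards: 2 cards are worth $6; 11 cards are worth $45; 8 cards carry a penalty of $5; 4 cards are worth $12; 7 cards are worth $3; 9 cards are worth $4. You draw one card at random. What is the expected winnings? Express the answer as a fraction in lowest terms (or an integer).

E[payout] = (2/41)·6 + (11/41)·45 + (8/41)·(-5) + (4/41)·12 + (7/41)·3 + (9/41)·4 = 572/41

572/41 dollars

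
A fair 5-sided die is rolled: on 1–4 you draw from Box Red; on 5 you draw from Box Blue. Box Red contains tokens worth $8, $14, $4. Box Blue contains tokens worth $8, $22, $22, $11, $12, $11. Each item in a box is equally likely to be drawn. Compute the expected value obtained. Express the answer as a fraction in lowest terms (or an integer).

E[X | Box Red] = (8 + 14 + 4)/3 = 26/3
E[X | Box Blue] = (8 + 22 + 22 + 11 + 12 + 11)/6 = 43/3
E[X] = (4/5)·26/3 + (1/5)·43/3 = 49/5

49/5 dollars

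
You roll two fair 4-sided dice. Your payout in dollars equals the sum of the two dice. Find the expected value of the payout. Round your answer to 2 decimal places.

$5.00

Distribution of the sum of the two dice: 2 w.p. 1/16, 3 w.p. 1/8, 4 w.p. 3/16, 5 w.p. 1/4, 6 w.p. 3/16, 7 w.p. 1/8, …
E[payout] = (1/16)·2 + (1/8)·3 + (3/16)·4 + (1/4)·5 + (3/16)·6 + (1/8)·7 + (1/16)·8 = 5
≈ $5.00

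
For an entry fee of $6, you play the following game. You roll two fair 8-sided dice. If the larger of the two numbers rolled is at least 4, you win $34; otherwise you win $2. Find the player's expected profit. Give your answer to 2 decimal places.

E[payout] = (9/64)·2 + (55/64)·34 = 59/2
Expected profit = 59/2 − 6 = 47/2 ≈ $23.50

$23.50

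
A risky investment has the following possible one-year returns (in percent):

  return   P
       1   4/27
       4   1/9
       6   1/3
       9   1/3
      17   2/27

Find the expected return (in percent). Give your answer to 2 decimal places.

E[X] = (4/27)·1 + (1/9)·4 + (1/3)·6 + (1/3)·9 + (2/27)·17
     = 185/27 ≈ 6.85

6.85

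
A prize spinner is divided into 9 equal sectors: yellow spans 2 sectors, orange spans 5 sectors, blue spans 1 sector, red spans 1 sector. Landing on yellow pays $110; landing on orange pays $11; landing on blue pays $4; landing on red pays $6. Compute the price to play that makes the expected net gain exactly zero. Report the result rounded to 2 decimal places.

E[payout] = (2/9)·110 + (5/9)·11 + (1/9)·4 + (1/9)·6 = 95/3
Fair fee = E[payout] = 95/3 ≈ $31.67

$31.67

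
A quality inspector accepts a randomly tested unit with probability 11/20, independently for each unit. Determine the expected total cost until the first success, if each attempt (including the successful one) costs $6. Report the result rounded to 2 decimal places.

E[#attempts] = 1/p = 20/11; E[cost] = 6·20/11 = 120/11.
≈ 10.91

$10.91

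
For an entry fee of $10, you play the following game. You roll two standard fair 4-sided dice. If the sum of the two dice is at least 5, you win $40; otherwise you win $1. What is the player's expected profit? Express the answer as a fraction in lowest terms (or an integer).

E[payout] = (3/8)·1 + (5/8)·40 = 203/8
Expected profit = 203/8 − 10 = 123/8

123/8 dollars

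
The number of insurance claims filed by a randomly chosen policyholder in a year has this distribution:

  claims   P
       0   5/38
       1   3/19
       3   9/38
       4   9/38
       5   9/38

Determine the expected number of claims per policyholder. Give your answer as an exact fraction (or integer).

E[X] = (5/38)·0 + (3/19)·1 + (9/38)·3 + (9/38)·4 + (9/38)·5
     = 3

3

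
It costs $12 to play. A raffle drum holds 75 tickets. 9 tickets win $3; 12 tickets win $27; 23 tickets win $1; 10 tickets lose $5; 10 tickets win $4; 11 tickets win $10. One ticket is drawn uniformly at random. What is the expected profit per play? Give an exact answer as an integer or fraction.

E[payout] = (9/75)·3 + (12/75)·27 + (23/75)·1 + (10/75)·(-5) + (10/75)·4 + (11/75)·10 = 158/25
Expected profit = 158/25 − 12 = -142/25

-142/25 dollars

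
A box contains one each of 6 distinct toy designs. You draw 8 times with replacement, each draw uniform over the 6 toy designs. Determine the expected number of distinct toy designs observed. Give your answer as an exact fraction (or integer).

1288991/279936

Let Xⱼ=1 if type j appears at least once. P(Xⱼ=1) = 1 − ((6−1)/6)^8 = 1288991/1679616.
E[#distinct] = 6·1288991/1679616 = 1288991/279936.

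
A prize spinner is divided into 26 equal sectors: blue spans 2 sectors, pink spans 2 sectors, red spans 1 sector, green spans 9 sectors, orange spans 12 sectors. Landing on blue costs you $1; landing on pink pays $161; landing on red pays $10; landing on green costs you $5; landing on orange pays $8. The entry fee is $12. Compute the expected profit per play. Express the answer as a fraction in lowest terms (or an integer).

E[payout] = (2/26)·(-1) + (2/26)·161 + (1/26)·10 + (9/26)·(-5) + (12/26)·8 = 381/26
Expected profit = 381/26 − 12 = 69/26

69/26 dollars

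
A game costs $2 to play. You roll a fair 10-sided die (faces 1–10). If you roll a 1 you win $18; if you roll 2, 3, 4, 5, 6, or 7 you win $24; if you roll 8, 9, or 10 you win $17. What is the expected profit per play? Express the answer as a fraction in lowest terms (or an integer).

193/10 dollars

E[payout] = (3/10)·17 + (1/10)·18 + (3/5)·24 = 213/10
Expected profit = 213/10 − 2 = 193/10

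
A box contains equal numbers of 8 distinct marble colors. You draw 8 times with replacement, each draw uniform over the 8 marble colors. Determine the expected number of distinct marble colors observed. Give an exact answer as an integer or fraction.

11012415/2097152

Let Xⱼ=1 if type j appears at least once. P(Xⱼ=1) = 1 − ((8−1)/8)^8 = 11012415/16777216.
E[#distinct] = 8·11012415/16777216 = 11012415/2097152.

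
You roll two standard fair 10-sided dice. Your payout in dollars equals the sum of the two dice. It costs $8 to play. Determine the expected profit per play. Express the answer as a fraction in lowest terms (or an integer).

Distribution of the sum of the two dice: 2 w.p. 1/100, 3 w.p. 1/50, 4 w.p. 3/100, 5 w.p. 1/25, 6 w.p. 1/20, 7 w.p. 3/50, …
E[payout] = (1/100)·2 + (1/50)·3 + (3/100)·4 + (1/25)·5 + (1/20)·6 + (3/50)·7 + (7/100)·8 + (2/25)·9 + (9/100)·10 + (1/10)·11 + (9/100)·12 + (2/25)·13 + (7/100)·14 + (3/50)·15 + (1/20)·16 + (1/25)·17 + (3/100)·18 + (1/50)·19 + (1/100)·20 = 11
Expected profit = 11 − 8 = 3

$3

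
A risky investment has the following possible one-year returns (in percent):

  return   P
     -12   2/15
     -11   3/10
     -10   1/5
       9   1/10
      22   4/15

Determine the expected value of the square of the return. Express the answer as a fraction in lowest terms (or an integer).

638/3

E[X²] = (2/15)·144 + (3/10)·121 + (1/5)·100 + (1/10)·81 + (4/15)·484
     = 638/3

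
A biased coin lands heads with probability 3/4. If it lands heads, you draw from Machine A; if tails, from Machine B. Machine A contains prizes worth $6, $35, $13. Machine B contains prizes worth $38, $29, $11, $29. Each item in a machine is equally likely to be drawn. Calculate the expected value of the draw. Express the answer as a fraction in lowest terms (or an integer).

E[X | Machine A] = (6 + 35 + 13)/3 = 18
E[X | Machine B] = (38 + 29 + 11 + 29)/4 = 107/4
E[X] = (3/4)·18 + (1/4)·107/4 = 323/16

323/16 dollars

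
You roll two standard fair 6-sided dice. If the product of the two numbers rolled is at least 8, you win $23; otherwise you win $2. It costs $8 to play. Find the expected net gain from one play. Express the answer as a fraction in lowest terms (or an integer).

41/6 dollars

E[payout] = (7/18)·2 + (11/18)·23 = 89/6
Expected profit = 89/6 − 8 = 41/6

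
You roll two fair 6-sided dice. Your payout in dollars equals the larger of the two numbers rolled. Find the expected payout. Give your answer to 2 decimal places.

Distribution of the larger of the two numbers rolled: 1 w.p. 1/36, 2 w.p. 1/12, 3 w.p. 5/36, 4 w.p. 7/36, 5 w.p. 1/4, 6 w.p. 11/36
E[payout] = (1/36)·1 + (1/12)·2 + (5/36)·3 + (7/36)·4 + (1/4)·5 + (11/36)·6 = 161/36
≈ $4.47

$4.47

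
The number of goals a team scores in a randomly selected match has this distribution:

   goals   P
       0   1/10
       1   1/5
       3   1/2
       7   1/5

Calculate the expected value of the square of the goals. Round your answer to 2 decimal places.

E[X²] = (1/10)·0 + (1/5)·1 + (1/2)·9 + (1/5)·49
     = 29/2 ≈ 14.50

14.50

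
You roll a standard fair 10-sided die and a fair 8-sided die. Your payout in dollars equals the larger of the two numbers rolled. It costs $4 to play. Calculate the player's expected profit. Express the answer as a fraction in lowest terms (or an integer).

51/20 dollars

Distribution of the larger of the two numbers rolled: 1 w.p. 1/80, 2 w.p. 3/80, 3 w.p. 1/16, 4 w.p. 7/80, 5 w.p. 9/80, 6 w.p. 11/80, …
E[payout] = (1/80)·1 + (3/80)·2 + (1/16)·3 + (7/80)·4 + (9/80)·5 + (11/80)·6 + (13/80)·7 + (3/16)·8 + (1/10)·9 + (1/10)·10 = 131/20
Expected profit = 131/20 − 4 = 51/20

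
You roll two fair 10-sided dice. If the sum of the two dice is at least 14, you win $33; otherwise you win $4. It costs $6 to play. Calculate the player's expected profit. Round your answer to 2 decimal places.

$6.12

E[payout] = (18/25)·4 + (7/25)·33 = 303/25
Expected profit = 303/25 − 6 = 153/25 ≈ $6.12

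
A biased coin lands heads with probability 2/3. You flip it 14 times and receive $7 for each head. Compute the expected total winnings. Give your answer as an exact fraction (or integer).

E[#heads] = 14·2/3 = 28/3 (linearity over flips).
E[winnings] = 7·28/3 = 196/3.

196/3 dollars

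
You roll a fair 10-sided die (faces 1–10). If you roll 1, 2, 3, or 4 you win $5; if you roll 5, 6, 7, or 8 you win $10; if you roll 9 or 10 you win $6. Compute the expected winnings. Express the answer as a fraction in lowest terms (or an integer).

E[payout] = (2/5)·5 + (1/5)·6 + (2/5)·10 = 36/5

36/5 dollars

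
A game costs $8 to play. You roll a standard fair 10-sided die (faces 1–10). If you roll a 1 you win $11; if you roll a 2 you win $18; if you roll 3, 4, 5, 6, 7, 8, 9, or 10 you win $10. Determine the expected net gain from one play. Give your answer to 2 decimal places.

$2.90

E[payout] = (4/5)·10 + (1/10)·11 + (1/10)·18 = 109/10
Expected profit = 109/10 − 8 = 29/10 ≈ $2.90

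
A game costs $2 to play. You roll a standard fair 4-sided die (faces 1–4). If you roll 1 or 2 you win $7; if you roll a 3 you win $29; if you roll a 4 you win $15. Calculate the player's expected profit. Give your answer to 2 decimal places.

E[payout] = (1/2)·7 + (1/4)·15 + (1/4)·29 = 29/2
Expected profit = 29/2 − 2 = 25/2 ≈ $12.50

$12.50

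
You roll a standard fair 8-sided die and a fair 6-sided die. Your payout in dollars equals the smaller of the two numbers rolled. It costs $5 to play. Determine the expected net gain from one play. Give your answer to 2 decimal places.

Distribution of the smaller of the two numbers rolled: 1 w.p. 13/48, 2 w.p. 11/48, 3 w.p. 3/16, 4 w.p. 7/48, 5 w.p. 5/48, 6 w.p. 1/16
E[payout] = (13/48)·1 + (11/48)·2 + (3/16)·3 + (7/48)·4 + (5/48)·5 + (1/16)·6 = 133/48
Expected profit = 133/48 − 5 = -107/48 ≈ -$2.23

-$2.23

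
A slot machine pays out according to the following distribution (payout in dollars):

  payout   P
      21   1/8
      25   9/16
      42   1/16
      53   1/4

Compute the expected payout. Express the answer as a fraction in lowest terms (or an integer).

521/16 dollars

E[X] = (1/8)·21 + (9/16)·25 + (1/16)·42 + (1/4)·53
     = 521/16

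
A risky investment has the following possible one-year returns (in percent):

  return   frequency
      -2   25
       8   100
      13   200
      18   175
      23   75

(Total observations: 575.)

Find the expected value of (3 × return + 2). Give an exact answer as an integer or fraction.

1033/23

Total = 575, so P(return=-2) = 25/575, etc.
E[3x+2] = (1/23)·(-4) + (4/23)·26 + (8/23)·41 + (7/23)·56 + (3/23)·71
     = 1033/23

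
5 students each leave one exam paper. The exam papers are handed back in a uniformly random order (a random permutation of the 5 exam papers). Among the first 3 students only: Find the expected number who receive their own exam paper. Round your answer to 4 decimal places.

Let Xᵢ = 1 if person i gets their own exam paper. For each i, P(Xᵢ=1) = 1/5.
By linearity of expectation, E[X₁+…+X_3] = 3·(1/5) = 3/5.
≈ 0.6000

0.6000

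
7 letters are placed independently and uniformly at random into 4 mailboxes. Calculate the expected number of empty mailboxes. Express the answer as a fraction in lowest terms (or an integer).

Let Xⱼ=1 if mailbox j is empty. P(Xⱼ=1) = ((4-1)/4)^7 = 2187/16384.
By linearity, E[#empty] = 4·2187/16384 = 2187/4096.

2187/4096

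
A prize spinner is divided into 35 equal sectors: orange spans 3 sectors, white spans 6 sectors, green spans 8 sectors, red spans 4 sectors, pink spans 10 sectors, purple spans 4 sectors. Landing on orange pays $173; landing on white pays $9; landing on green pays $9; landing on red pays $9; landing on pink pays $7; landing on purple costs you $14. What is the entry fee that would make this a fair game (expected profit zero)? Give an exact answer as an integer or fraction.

E[payout] = (3/35)·173 + (6/35)·9 + (8/35)·9 + (4/35)·9 + (10/35)·7 + (4/35)·(-14) = 139/7
Fair fee = E[payout] = 139/7

139/7 dollars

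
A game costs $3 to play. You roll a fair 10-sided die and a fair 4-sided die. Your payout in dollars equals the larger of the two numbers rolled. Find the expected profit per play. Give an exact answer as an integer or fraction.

11/4 dollars

Distribution of the larger of the two numbers rolled: 1 w.p. 1/40, 2 w.p. 3/40, 3 w.p. 1/8, 4 w.p. 7/40, 5 w.p. 1/10, 6 w.p. 1/10, …
E[payout] = (1/40)·1 + (3/40)·2 + (1/8)·3 + (7/40)·4 + (1/10)·5 + (1/10)·6 + (1/10)·7 + (1/10)·8 + (1/10)·9 + (1/10)·10 = 23/4
Expected profit = 23/4 − 3 = 11/4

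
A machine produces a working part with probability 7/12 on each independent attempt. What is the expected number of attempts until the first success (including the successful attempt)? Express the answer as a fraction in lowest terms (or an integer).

For a geometric distribution, E[trials] = 1/p = 1/(7/12) = 12/7.

12/7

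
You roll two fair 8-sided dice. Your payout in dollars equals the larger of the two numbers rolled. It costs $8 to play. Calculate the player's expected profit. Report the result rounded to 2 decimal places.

Distribution of the larger of the two numbers rolled: 1 w.p. 1/64, 2 w.p. 3/64, 3 w.p. 5/64, 4 w.p. 7/64, 5 w.p. 9/64, 6 w.p. 11/64, …
E[payout] = (1/64)·1 + (3/64)·2 + (5/64)·3 + (7/64)·4 + (9/64)·5 + (11/64)·6 + (13/64)·7 + (15/64)·8 = 93/16
Expected profit = 93/16 − 8 = -35/16 ≈ -$2.19

-$2.19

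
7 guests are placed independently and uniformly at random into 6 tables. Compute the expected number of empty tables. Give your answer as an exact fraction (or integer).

Let Xⱼ=1 if table j is empty. P(Xⱼ=1) = ((6-1)/6)^7 = 78125/279936.
By linearity, E[#empty] = 6·78125/279936 = 78125/46656.

78125/46656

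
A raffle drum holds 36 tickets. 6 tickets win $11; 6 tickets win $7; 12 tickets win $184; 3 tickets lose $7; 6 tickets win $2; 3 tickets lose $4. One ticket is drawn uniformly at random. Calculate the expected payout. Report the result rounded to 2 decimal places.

E[payout] = (6/36)·11 + (6/36)·7 + (12/36)·184 + (3/36)·(-7) + (6/36)·2 + (3/36)·(-4) = 255/4
≈ $63.75

$63.75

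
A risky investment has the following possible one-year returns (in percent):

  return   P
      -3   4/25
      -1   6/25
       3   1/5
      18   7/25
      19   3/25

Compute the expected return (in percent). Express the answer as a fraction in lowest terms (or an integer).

E[X] = (4/25)·(-3) + (6/25)·(-1) + (1/5)·3 + (7/25)·18 + (3/25)·19
     = 36/5

36/5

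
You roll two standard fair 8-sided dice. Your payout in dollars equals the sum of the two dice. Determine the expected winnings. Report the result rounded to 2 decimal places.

Distribution of the sum of the two dice: 2 w.p. 1/64, 3 w.p. 1/32, 4 w.p. 3/64, 5 w.p. 1/16, 6 w.p. 5/64, 7 w.p. 3/32, …
E[payout] = (1/64)·2 + (1/32)·3 + (3/64)·4 + (1/16)·5 + (5/64)·6 + (3/32)·7 + (7/64)·8 + (1/8)·9 + (7/64)·10 + (3/32)·11 + (5/64)·12 + (1/16)·13 + (3/64)·14 + (1/32)·15 + (1/64)·16 = 9
≈ $9.00

$9.00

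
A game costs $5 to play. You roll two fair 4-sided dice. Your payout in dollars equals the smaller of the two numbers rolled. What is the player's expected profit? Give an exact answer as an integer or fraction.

Distribution of the smaller of the two numbers rolled: 1 w.p. 7/16, 2 w.p. 5/16, 3 w.p. 3/16, 4 w.p. 1/16
E[payout] = (7/16)·1 + (5/16)·2 + (3/16)·3 + (1/16)·4 = 15/8
Expected profit = 15/8 − 5 = -25/8

-25/8 dollars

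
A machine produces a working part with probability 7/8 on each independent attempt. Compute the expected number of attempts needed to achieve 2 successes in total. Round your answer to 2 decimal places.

By linearity (sum of 2 independent geometric waits), E[trials] = 2/p = 2/(7/8) = 16/7.
≈ 2.29

2.29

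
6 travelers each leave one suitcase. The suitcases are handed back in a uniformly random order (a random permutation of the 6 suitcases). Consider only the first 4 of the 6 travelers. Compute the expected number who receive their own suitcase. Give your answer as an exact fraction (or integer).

Let Xᵢ = 1 if person i gets their own suitcase. For each i, P(Xᵢ=1) = 1/6.
By linearity of expectation, E[X₁+…+X_4] = 4·(1/6) = 2/3.

2/3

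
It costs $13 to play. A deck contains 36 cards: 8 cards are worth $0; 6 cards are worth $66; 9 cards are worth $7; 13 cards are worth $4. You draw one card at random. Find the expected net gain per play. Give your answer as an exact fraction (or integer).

43/36 dollars

E[payout] = (8/36)·0 + (6/36)·66 + (9/36)·7 + (13/36)·4 = 511/36
Expected profit = 511/36 − 13 = 43/36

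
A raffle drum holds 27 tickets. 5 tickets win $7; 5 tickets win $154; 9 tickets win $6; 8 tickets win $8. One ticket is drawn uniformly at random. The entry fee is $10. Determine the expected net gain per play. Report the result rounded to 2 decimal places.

$24.19

E[payout] = (5/27)·7 + (5/27)·154 + (9/27)·6 + (8/27)·8 = 923/27
Expected profit = 923/27 − 10 = 653/27 ≈ $24.19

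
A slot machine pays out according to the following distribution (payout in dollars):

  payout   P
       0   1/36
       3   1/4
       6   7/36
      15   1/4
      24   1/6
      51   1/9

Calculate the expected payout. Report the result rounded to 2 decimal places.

E[X] = (1/36)·0 + (1/4)·3 + (7/36)·6 + (1/4)·15 + (1/6)·24 + (1/9)·51
     = 46/3 ≈ 15.33

$15.33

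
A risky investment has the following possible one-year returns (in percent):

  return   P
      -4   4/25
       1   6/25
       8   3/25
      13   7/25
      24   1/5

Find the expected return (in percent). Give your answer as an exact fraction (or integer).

9

E[X] = (4/25)·(-4) + (6/25)·1 + (3/25)·8 + (7/25)·13 + (1/5)·24
     = 9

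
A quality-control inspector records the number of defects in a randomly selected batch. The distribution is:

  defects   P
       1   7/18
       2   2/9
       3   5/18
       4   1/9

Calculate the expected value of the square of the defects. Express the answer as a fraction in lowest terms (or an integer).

E[X²] = (7/18)·1 + (2/9)·4 + (5/18)·9 + (1/9)·16
     = 50/9

50/9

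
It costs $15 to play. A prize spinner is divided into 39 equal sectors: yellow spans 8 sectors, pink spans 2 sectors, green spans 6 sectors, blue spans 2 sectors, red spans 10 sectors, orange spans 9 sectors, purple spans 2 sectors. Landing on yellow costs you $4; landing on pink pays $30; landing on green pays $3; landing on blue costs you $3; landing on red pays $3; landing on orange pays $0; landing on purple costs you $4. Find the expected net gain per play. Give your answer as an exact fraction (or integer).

-523/39 dollars

E[payout] = (8/39)·(-4) + (2/39)·30 + (6/39)·3 + (2/39)·(-3) + (10/39)·3 + (9/39)·0 + (2/39)·(-4) = 62/39
Expected profit = 62/39 − 15 = -523/39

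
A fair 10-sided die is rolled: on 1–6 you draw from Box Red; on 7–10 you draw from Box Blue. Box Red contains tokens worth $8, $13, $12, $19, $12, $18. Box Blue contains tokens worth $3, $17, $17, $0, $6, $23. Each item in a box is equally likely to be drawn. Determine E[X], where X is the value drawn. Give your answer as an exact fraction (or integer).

E[X | Box Red] = (8 + 13 + 12 + 19 + 12 + 18)/6 = 41/3
E[X | Box Blue] = (3 + 17 + 17 + 0 + 6 + 23)/6 = 11
E[X] = (3/5)·41/3 + (2/5)·11 = 63/5

63/5 dollars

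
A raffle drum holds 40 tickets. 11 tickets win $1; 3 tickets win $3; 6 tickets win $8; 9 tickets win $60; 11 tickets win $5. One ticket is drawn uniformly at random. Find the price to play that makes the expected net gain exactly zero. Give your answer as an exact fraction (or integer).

663/40 dollars

E[payout] = (11/40)·1 + (3/40)·3 + (6/40)·8 + (9/40)·60 + (11/40)·5 = 663/40
Fair fee = E[payout] = 663/40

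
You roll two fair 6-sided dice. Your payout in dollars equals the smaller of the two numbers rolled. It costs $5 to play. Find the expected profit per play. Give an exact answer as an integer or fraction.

-89/36 dollars

Distribution of the smaller of the two numbers rolled: 1 w.p. 11/36, 2 w.p. 1/4, 3 w.p. 7/36, 4 w.p. 5/36, 5 w.p. 1/12, 6 w.p. 1/36
E[payout] = (11/36)·1 + (1/4)·2 + (7/36)·3 + (5/36)·4 + (1/12)·5 + (1/36)·6 = 91/36
Expected profit = 91/36 − 5 = -89/36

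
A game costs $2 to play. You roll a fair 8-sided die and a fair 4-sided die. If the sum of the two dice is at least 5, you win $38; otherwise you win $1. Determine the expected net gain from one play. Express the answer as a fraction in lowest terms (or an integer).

E[payout] = (3/16)·1 + (13/16)·38 = 497/16
Expected profit = 497/16 − 2 = 465/16

465/16 dollars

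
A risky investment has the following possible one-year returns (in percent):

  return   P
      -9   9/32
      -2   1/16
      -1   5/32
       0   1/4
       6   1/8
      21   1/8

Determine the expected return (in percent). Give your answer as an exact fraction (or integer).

9/16

E[X] = (9/32)·(-9) + (1/16)·(-2) + (5/32)·(-1) + (1/4)·0 + (1/8)·6 + (1/8)·21
     = 9/16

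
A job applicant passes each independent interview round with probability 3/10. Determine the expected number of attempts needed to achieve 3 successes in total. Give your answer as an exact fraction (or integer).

By linearity (sum of 3 independent geometric waits), E[trials] = 3/p = 3/(3/10) = 10.

10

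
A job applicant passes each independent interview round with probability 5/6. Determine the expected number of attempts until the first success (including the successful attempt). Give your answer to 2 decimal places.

1.20

For a geometric distribution, E[trials] = 1/p = 1/(5/6) = 6/5.
≈ 1.20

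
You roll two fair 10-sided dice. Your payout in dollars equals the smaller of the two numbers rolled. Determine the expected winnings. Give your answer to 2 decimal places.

Distribution of the smaller of the two numbers rolled: 1 w.p. 19/100, 2 w.p. 17/100, 3 w.p. 3/20, 4 w.p. 13/100, 5 w.p. 11/100, 6 w.p. 9/100, …
E[payout] = (19/100)·1 + (17/100)·2 + (3/20)·3 + (13/100)·4 + (11/100)·5 + (9/100)·6 + (7/100)·7 + (1/20)·8 + (3/100)·9 + (1/100)·10 = 77/20
≈ $3.85

$3.85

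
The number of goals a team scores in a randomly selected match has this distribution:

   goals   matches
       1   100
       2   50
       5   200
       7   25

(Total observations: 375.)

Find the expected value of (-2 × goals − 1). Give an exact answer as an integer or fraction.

-25/3

Total = 375, so P(goals=1) = 100/375, etc.
E[-2x-1] = (4/15)·(-3) + (2/15)·(-5) + (8/15)·(-11) + (1/15)·(-15)
     = -25/3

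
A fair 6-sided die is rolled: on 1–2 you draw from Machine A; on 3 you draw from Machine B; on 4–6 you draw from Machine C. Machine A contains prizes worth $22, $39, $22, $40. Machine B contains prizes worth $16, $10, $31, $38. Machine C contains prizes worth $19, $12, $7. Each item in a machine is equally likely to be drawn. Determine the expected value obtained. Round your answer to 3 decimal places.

E[X | Machine A] = (22 + 39 + 22 + 40)/4 = 123/4
E[X | Machine B] = (16 + 10 + 31 + 38)/4 = 95/4
E[X | Machine C] = (19 + 12 + 7)/3 = 38/3
E[X] = (1/3)·123/4 + (1/6)·95/4 + (1/2)·38/3 = 493/24 ≈ 20.542

$20.542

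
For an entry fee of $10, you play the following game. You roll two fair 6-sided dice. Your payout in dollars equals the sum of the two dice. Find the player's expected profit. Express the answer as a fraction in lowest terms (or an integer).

Distribution of the sum of the two dice: 2 w.p. 1/36, 3 w.p. 1/18, 4 w.p. 1/12, 5 w.p. 1/9, 6 w.p. 5/36, 7 w.p. 1/6, …
E[payout] = (1/36)·2 + (1/18)·3 + (1/12)·4 + (1/9)·5 + (5/36)·6 + (1/6)·7 + (5/36)·8 + (1/9)·9 + (1/12)·10 + (1/18)·11 + (1/36)·12 = 7
Expected profit = 7 − 10 = -3

-$3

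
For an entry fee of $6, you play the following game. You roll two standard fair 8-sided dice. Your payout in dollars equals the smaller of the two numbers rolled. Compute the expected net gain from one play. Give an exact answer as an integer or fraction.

Distribution of the smaller of the two numbers rolled: 1 w.p. 15/64, 2 w.p. 13/64, 3 w.p. 11/64, 4 w.p. 9/64, 5 w.p. 7/64, 6 w.p. 5/64, …
E[payout] = (15/64)·1 + (13/64)·2 + (11/64)·3 + (9/64)·4 + (7/64)·5 + (5/64)·6 + (3/64)·7 + (1/64)·8 = 51/16
Expected profit = 51/16 − 6 = -45/16

-45/16 dollars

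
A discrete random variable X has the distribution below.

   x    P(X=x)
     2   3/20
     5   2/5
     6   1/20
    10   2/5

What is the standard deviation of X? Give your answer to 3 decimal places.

2.973

E[X] = 33/5, E[X²] = 262/5
Var(X) = E[X²] − (E[X])² = 262/5 − 1089/25 = 221/25
SD(X) = √(221/25) ≈ 2.973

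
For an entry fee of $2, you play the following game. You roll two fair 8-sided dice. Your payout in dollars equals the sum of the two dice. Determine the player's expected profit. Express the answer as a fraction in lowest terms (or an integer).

$7

Distribution of the sum of the two dice: 2 w.p. 1/64, 3 w.p. 1/32, 4 w.p. 3/64, 5 w.p. 1/16, 6 w.p. 5/64, 7 w.p. 3/32, …
E[payout] = (1/64)·2 + (1/32)·3 + (3/64)·4 + (1/16)·5 + (5/64)·6 + (3/32)·7 + (7/64)·8 + (1/8)·9 + (7/64)·10 + (3/32)·11 + (5/64)·12 + (1/16)·13 + (3/64)·14 + (1/32)·15 + (1/64)·16 = 9
Expected profit = 9 − 2 = 7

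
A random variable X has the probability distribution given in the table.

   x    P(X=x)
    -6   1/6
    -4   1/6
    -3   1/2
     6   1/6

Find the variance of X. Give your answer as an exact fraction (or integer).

521/36

E[X] = (1/6)·(-6) + (1/6)·(-4) + (1/2)·(-3) + (1/6)·6 = -13/6
E[X²] = (1/6)·36 + (1/6)·16 + (1/2)·9 + (1/6)·36 = 115/6
Var(X) = 115/6 − (-13/6)² = 521/36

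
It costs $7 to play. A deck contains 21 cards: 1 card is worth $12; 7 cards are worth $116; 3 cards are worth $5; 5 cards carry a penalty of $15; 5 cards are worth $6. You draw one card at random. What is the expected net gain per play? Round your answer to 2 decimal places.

$30.81

E[payout] = (1/21)·12 + (7/21)·116 + (3/21)·5 + (5/21)·(-15) + (5/21)·6 = 794/21
Expected profit = 794/21 − 7 = 647/21 ≈ $30.81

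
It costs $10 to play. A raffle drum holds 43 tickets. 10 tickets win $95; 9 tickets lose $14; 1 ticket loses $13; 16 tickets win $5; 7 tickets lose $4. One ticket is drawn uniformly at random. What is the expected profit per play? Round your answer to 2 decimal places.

E[payout] = (10/43)·95 + (9/43)·(-14) + (1/43)·(-13) + (16/43)·5 + (7/43)·(-4) = 863/43
Expected profit = 863/43 − 10 = 433/43 ≈ $10.07

$10.07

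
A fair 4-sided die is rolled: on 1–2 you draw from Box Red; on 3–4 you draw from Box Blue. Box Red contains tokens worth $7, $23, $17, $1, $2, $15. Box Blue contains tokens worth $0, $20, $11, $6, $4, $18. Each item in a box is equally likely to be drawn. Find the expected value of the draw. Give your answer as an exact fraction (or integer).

E[X | Box Red] = (7 + 23 + 17 + 1 + 2 + 15)/6 = 65/6
E[X | Box Blue] = (0 + 20 + 11 + 6 + 4 + 18)/6 = 59/6
E[X] = (1/2)·65/6 + (1/2)·59/6 = 31/3

31/3 dollars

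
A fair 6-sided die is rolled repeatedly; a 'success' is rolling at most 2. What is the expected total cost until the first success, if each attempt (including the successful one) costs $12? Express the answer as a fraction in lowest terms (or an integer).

$36

E[#attempts] = 1/p = 3; E[cost] = 12·3 = 36.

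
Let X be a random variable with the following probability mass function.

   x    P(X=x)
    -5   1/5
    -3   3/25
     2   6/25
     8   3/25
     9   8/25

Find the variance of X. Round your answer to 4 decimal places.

E[X] = (1/5)·(-5) + (3/25)·(-3) + (6/25)·2 + (3/25)·8 + (8/25)·9 = 74/25
E[X²] = (1/5)·25 + (3/25)·9 + (6/25)·4 + (3/25)·64 + (8/25)·81 = 1016/25
Var(X) = 1016/25 − (74/25)² = 19924/625 ≈ 31.8784

31.8784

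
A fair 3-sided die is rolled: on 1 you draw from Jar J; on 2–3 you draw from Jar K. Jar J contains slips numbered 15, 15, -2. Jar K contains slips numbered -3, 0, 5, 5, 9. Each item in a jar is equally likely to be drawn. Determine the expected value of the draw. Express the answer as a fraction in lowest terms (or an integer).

E[X | Jar J] = (15 + 15 − 2)/3 = 28/3
E[X | Jar K] = (-3 + 0 + 5 + 5 + 9)/5 = 16/5
E[X] = (1/3)·28/3 + (2/3)·16/5 = 236/45

236/45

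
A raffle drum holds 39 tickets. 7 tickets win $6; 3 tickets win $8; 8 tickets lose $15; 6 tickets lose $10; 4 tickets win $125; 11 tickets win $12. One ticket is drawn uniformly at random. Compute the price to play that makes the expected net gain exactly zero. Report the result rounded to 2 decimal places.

E[payout] = (7/39)·6 + (3/39)·8 + (8/39)·(-15) + (6/39)·(-10) + (4/39)·125 + (11/39)·12 = 518/39
Fair fee = E[payout] = 518/39 ≈ $13.28

$13.28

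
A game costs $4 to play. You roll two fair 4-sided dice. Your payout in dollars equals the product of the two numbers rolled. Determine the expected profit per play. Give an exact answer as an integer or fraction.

9/4 dollars

Distribution of the product of the two numbers rolled: 1 w.p. 1/16, 2 w.p. 1/8, 3 w.p. 1/8, 4 w.p. 3/16, 6 w.p. 1/8, 8 w.p. 1/8, …
E[payout] = (1/16)·1 + (1/8)·2 + (1/8)·3 + (3/16)·4 + (1/8)·6 + (1/8)·8 + (1/16)·9 + (1/8)·12 + (1/16)·16 = 25/4
Expected profit = 25/4 − 4 = 9/4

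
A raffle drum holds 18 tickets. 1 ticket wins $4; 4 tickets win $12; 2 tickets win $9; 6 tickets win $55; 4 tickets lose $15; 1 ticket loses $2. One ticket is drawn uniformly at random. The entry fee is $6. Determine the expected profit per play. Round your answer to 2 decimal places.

$12.78

E[payout] = (1/18)·4 + (4/18)·12 + (2/18)·9 + (6/18)·55 + (4/18)·(-15) + (1/18)·(-2) = 169/9
Expected profit = 169/9 − 6 = 115/9 ≈ $12.78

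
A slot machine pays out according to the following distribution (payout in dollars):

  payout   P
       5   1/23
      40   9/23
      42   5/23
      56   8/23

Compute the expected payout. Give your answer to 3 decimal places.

$44.478

E[X] = (1/23)·5 + (9/23)·40 + (5/23)·42 + (8/23)·56
     = 1023/23 ≈ 44.478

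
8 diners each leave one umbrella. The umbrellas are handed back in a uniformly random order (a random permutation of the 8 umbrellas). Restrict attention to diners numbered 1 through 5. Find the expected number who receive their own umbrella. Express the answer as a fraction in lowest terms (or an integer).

Let Xᵢ = 1 if person i gets their own umbrella. For each i, P(Xᵢ=1) = 1/8.
By linearity of expectation, E[X₁+…+X_5] = 5·(1/8) = 5/8.

5/8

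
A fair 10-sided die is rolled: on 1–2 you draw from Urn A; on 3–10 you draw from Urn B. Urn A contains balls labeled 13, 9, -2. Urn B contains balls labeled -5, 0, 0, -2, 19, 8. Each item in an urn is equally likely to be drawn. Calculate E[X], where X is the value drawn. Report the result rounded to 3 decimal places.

4.000

E[X | Urn A] = (13 + 9 − 2)/3 = 20/3
E[X | Urn B] = (-5 + 0 + 0 − 2 + 19 + 8)/6 = 10/3
E[X] = (1/5)·20/3 + (4/5)·10/3 = 4 ≈ 4.000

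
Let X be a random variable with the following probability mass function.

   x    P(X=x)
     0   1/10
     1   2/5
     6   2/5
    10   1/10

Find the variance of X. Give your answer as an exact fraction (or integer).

259/25

E[X] = (1/10)·0 + (2/5)·1 + (2/5)·6 + (1/10)·10 = 19/5
E[X²] = (1/10)·0 + (2/5)·1 + (2/5)·36 + (1/10)·100 = 124/5
Var(X) = 124/5 − (19/5)² = 259/25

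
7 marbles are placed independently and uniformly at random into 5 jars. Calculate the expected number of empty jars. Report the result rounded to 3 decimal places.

Let Xⱼ=1 if jar j is empty. P(Xⱼ=1) = ((5-1)/5)^7 = 16384/78125.
By linearity, E[#empty] = 5·16384/78125 = 16384/15625.
≈ 1.049

1.049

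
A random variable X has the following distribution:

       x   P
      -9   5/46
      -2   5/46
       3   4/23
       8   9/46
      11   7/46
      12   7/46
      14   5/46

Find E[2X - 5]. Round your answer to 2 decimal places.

E[2x-5] = (5/46)·(-23) + (5/46)·(-9) + (4/23)·1 + (9/46)·11 + (7/46)·17 + (7/46)·19 + (5/46)·23
     = 157/23 ≈ 6.83

6.83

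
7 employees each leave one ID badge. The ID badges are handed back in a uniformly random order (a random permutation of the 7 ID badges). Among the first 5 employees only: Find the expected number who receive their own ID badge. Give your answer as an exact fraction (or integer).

Let Xᵢ = 1 if person i gets their own ID badge. For each i, P(Xᵢ=1) = 1/7.
By linearity of expectation, E[X₁+…+X_5] = 5·(1/7) = 5/7.

5/7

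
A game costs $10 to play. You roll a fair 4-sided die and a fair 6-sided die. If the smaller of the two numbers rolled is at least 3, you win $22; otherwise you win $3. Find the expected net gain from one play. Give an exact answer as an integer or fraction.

E[payout] = (2/3)·3 + (1/3)·22 = 28/3
Expected profit = 28/3 − 10 = -2/3

-2/3 dollars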